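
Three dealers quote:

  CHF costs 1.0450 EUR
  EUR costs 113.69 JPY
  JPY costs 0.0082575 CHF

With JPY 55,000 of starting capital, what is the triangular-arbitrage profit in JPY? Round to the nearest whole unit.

Profitable loop is JPY → EUR → CHF → JPY:
JPY 55,000 ÷ 113.69 = EUR 483.77
EUR 483.77 ÷ 1.0450 = CHF 462.94
CHF 462.94 ÷ 0.0082575 = JPY 56,063
Profit = JPY 56,063 − JPY 55,000

Profit: JPY 1,063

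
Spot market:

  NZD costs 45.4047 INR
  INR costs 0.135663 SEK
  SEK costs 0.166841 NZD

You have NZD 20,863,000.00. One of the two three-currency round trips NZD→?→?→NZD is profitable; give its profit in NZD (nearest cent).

Profitable loop is NZD → INR → SEK → NZD:
NZD 20,863,000.00 × 45.4047 = INR 947,278,256.10
INR 947,278,256.10 × 0.135663 = SEK 128,510,610.06
SEK 128,510,610.06 × 0.166841 = NZD 21,440,838.69
Profit = NZD 21,440,838.69 − NZD 20,863,000.00

Profit: NZD 577,838.69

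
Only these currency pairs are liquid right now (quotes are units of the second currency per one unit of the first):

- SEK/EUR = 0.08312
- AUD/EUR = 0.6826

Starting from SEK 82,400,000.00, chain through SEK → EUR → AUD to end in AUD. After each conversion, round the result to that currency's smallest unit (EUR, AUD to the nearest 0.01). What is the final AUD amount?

SEK 82,400,000.00 × 0.08312 = EUR 6,849,088.00
EUR 6,849,088.00 ÷ 0.6826 = AUD 10,033,823.62

AUD 10,033,823.62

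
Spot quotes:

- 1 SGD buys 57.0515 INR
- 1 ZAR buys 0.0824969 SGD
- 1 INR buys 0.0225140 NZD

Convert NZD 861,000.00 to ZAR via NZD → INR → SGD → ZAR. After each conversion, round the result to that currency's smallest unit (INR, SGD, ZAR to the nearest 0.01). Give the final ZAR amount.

ZAR 8,125,419.50

NZD 861,000.00 ÷ 0.0225140 = INR 38,242,871.10
INR 38,242,871.10 ÷ 57.0515 = SGD 670,321.92
SGD 670,321.92 ÷ 0.0824969 = ZAR 8,125,419.50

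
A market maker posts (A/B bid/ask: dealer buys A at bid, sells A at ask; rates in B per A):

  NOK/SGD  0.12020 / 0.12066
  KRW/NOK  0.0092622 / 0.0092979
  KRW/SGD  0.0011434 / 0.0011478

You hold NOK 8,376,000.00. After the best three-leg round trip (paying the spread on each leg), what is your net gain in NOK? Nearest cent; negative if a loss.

Net profit: NOK 160,634.05

Best loop NOK → KRW → SGD → NOK:
NOK 8,376,000.00 ÷ 0.0092979 (buy KRW at ask) = KRW 900,848,579
KRW 900,848,579 × 0.0011434 (sell KRW at bid) = SGD 1,030,030.26
SGD 1,030,030.26 ÷ 0.12066 (buy NOK at ask) = NOK 8,536,634.05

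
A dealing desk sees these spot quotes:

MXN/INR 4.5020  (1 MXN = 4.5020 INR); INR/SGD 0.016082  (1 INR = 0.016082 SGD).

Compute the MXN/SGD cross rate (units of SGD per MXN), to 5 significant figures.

MXN/SGD = 0.072401

1 MXN × 4.5020 = 4.502 INR
4.502 INR × 0.016082 = 0.0724012 SGD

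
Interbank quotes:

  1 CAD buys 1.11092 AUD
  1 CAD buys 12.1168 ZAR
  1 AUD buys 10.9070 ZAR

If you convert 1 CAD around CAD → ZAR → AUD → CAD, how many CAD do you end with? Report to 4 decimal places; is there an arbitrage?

1.0000 (no arbitrage)

Around CAD → ZAR → AUD → CAD: 1 × 12.1168 ÷ 10.9070 ÷ 1.11092 = 1.000000
Product ≈ 1 (deviation 0.000%, within rounding noise).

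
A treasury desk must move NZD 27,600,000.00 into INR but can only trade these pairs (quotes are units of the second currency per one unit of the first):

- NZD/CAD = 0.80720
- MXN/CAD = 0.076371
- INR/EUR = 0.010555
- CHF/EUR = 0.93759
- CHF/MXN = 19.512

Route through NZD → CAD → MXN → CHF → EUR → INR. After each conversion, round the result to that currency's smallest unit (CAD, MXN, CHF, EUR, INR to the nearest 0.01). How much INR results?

INR 1,328,050,836.57

NZD 27,600,000.00 × 0.80720 = CAD 22,278,720.00
CAD 22,278,720.00 ÷ 0.076371 = MXN 291,717,013.00
MXN 291,717,013.00 ÷ 19.512 = CHF 14,950,646.42
CHF 14,950,646.42 × 0.93759 = EUR 14,017,576.58
EUR 14,017,576.58 ÷ 0.010555 = INR 1,328,050,836.57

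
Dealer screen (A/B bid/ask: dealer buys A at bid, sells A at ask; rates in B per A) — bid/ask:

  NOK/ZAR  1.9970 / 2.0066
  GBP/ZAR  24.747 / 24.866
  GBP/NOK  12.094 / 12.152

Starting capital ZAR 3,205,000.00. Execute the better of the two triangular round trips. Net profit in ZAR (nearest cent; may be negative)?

Net profit: ZAR 47,685.12

Best loop ZAR → NOK → GBP → ZAR:
ZAR 3,205,000.00 ÷ 2.0066 (buy NOK at ask) = NOK 1,597,229.14
NOK 1,597,229.14 ÷ 12.152 (buy GBP at ask) = GBP 131,437.55
GBP 131,437.55 × 24.747 (sell GBP at bid) = ZAR 3,252,685.12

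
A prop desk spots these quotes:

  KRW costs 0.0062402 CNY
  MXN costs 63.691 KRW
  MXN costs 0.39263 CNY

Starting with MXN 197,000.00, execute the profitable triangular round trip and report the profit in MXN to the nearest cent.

Profit: MXN 2,415.69

Profitable loop is MXN → KRW → CNY → MXN:
MXN 197,000.00 × 63.691 = KRW 12,547,127
KRW 12,547,127 × 0.0062402 = CNY 78,296.58
CNY 78,296.58 ÷ 0.39263 = MXN 199,415.69
Profit = MXN 199,415.69 − MXN 197,000.00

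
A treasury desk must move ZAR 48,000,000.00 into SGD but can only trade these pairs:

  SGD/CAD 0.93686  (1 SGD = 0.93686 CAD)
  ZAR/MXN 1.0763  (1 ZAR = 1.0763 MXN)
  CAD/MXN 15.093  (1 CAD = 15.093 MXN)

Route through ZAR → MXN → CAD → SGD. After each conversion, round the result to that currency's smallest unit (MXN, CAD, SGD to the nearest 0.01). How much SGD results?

ZAR 48,000,000.00 × 1.0763 = MXN 51,662,400.00
MXN 51,662,400.00 ÷ 15.093 = CAD 3,422,937.79
CAD 3,422,937.79 ÷ 0.93686 = SGD 3,653,627.85

SGD 3,653,627.85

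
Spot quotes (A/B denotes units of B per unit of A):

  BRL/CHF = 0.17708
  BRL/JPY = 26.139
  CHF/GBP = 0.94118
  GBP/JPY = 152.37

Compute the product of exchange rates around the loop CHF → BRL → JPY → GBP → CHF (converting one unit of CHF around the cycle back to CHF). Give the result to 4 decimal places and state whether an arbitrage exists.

1.0293 (arbitrage exists)

Around CHF → BRL → JPY → GBP → CHF: 1 ÷ 0.17708 × 26.139 ÷ 152.37 ÷ 0.94118 = 1.029313
Product > 1; profitable direction is CHF → BRL → JPY → GBP → CHF.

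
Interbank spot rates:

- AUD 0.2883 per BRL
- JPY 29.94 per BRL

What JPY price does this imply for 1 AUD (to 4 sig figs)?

AUD/JPY = 103.9

1 AUD ÷ 0.2883 = 3.46861 BRL
3.46861 BRL × 29.94 = 103.85 JPY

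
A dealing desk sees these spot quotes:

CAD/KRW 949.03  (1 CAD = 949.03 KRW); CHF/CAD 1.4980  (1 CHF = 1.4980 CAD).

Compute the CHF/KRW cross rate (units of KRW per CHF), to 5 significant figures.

CHF/KRW = 1421.6

1 CHF × 1.4980 = 1.498 CAD
1.498 CAD × 949.03 = 1421.65 KRW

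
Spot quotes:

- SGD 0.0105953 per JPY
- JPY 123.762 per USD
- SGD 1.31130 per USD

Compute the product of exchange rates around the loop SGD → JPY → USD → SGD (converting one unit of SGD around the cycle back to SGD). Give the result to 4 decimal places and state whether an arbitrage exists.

Around SGD → JPY → USD → SGD: 1 ÷ 0.0105953 ÷ 123.762 × 1.31130 = 1.000003
Product ≈ 1 (deviation 0.000%, within rounding noise).

1.0000 (no arbitrage)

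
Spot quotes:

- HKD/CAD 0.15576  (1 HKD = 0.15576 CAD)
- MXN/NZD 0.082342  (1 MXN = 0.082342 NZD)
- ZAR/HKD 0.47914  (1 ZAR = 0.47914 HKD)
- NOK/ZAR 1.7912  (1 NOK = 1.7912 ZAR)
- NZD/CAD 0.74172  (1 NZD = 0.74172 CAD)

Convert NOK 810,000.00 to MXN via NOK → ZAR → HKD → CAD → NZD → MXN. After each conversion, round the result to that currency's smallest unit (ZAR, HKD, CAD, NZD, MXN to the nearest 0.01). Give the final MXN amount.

NOK 810,000.00 × 1.7912 = ZAR 1,450,872.00
ZAR 1,450,872.00 × 0.47914 = HKD 695,170.81
HKD 695,170.81 × 0.15576 = CAD 108,279.81
CAD 108,279.81 ÷ 0.74172 = NZD 145,984.75
NZD 145,984.75 ÷ 0.082342 = MXN 1,772,907.51

MXN 1,772,907.51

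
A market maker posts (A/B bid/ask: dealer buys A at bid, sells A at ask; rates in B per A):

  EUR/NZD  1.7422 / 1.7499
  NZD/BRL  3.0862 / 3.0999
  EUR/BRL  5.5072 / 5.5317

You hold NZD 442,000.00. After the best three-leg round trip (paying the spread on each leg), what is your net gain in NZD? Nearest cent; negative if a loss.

Best loop NZD → EUR → BRL → NZD:
NZD 442,000.00 ÷ 1.7499 (buy EUR at ask) = EUR 252,585.86
EUR 252,585.86 × 5.5072 (sell EUR at bid) = BRL 1,391,040.86
BRL 1,391,040.86 ÷ 3.0999 (buy NZD at ask) = NZD 448,737.33

Net profit: NZD 6,737.33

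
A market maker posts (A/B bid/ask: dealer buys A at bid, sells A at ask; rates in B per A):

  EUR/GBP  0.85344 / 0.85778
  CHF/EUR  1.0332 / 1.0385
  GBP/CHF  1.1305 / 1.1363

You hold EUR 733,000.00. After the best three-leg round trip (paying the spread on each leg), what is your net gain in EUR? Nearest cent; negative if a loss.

Net result: EUR -2,312.07 (no profitable arbitrage after spreads)

Best loop EUR → GBP → CHF → EUR:
EUR 733,000.00 × 0.85344 (sell EUR at bid) = GBP 625,571.52
GBP 625,571.52 × 1.1305 (sell GBP at bid) = CHF 707,208.60
CHF 707,208.60 × 1.0332 (sell CHF at bid) = EUR 730,687.93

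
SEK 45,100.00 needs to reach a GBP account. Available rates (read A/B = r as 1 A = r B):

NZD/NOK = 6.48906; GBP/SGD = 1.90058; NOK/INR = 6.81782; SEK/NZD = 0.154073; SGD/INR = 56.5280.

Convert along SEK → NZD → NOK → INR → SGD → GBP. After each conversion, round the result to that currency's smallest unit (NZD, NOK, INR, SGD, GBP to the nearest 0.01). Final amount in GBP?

GBP 2,861.41

SEK 45,100.00 × 0.154073 = NZD 6,948.69
NZD 6,948.69 × 6.48906 = NOK 45,090.47
NOK 45,090.47 × 6.81782 = INR 307,418.71
INR 307,418.71 ÷ 56.5280 = SGD 5,438.34
SGD 5,438.34 ÷ 1.90058 = GBP 2,861.41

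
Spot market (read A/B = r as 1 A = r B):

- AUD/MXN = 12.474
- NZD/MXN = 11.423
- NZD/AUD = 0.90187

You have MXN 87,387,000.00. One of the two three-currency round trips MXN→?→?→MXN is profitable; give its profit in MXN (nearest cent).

Profit: MXN 1,344,398.52

Profitable loop is MXN → AUD → NZD → MXN:
MXN 87,387,000.00 ÷ 12.474 = AUD 7,005,531.51
AUD 7,005,531.51 ÷ 0.90187 = NZD 7,767,784.17
NZD 7,767,784.17 × 11.423 = MXN 88,731,398.52
Profit = MXN 88,731,398.52 − MXN 87,387,000.00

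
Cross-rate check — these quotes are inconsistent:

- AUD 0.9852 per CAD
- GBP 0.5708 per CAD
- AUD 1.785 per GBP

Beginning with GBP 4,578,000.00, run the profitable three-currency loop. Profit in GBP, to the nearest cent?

Profitable loop is GBP → AUD → CAD → GBP:
GBP 4,578,000.00 × 1.785 = AUD 8,171,730.00
AUD 8,171,730.00 ÷ 0.9852 = CAD 8,294,488.43
CAD 8,294,488.43 × 0.5708 = GBP 4,734,494.00
Profit = GBP 4,734,494.00 − GBP 4,578,000.00

Profit: GBP 156,494.00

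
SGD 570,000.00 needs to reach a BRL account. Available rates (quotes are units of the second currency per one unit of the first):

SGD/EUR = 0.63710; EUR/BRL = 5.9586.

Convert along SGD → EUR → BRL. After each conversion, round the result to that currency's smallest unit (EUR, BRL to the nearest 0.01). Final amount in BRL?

BRL 2,163,847.71

SGD 570,000.00 × 0.63710 = EUR 363,147.00
EUR 363,147.00 × 5.9586 = BRL 2,163,847.71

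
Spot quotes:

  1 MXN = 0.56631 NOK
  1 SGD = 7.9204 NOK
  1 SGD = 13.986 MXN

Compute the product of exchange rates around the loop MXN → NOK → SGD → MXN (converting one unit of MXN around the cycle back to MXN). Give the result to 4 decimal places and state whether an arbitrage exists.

1.0000 (no arbitrage)

Around MXN → NOK → SGD → MXN: 1 × 0.56631 ÷ 7.9204 × 13.986 = 1.000001
Product ≈ 1 (deviation 0.000%, within rounding noise).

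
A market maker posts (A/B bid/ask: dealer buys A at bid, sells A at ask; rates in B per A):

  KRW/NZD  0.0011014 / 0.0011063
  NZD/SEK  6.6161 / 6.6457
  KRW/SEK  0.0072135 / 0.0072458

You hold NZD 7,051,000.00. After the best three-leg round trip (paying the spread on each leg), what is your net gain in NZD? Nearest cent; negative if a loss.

Best loop NZD → SEK → KRW → NZD:
NZD 7,051,000.00 × 6.6161 (sell NZD at bid) = SEK 46,650,121.10
SEK 46,650,121.10 ÷ 0.0072458 (buy KRW at ask) = KRW 6,438,229,195
KRW 6,438,229,195 × 0.0011014 (sell KRW at bid) = NZD 7,091,065.64

Net profit: NZD 40,065.64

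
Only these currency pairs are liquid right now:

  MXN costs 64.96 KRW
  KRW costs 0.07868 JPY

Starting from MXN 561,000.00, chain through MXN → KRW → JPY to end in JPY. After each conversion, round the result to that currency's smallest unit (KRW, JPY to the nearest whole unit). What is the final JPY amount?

JPY 2,867,301

MXN 561,000.00 × 64.96 = KRW 36,442,560
KRW 36,442,560 × 0.07868 = JPY 2,867,301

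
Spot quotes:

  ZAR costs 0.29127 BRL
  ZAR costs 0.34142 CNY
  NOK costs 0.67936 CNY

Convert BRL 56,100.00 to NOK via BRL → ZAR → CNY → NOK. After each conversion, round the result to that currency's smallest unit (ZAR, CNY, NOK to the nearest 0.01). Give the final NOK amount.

NOK 96,795.70

BRL 56,100.00 ÷ 0.29127 = ZAR 192,604.80
ZAR 192,604.80 × 0.34142 = CNY 65,759.13
CNY 65,759.13 ÷ 0.67936 = NOK 96,795.70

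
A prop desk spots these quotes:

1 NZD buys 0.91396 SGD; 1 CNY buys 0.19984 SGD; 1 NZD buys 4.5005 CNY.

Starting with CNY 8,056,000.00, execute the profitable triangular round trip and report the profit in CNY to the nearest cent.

Profit: CNY 130,597.90

Profitable loop is CNY → NZD → SGD → CNY:
CNY 8,056,000.00 ÷ 4.5005 = NZD 1,790,023.33
NZD 1,790,023.33 × 0.91396 = SGD 1,636,009.72
SGD 1,636,009.72 ÷ 0.19984 = CNY 8,186,597.90
Profit = CNY 8,186,597.90 − CNY 8,056,000.00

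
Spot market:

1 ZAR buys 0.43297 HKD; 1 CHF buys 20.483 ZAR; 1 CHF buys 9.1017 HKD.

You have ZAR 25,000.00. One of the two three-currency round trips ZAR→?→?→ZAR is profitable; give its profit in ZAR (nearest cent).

Profitable loop is ZAR → CHF → HKD → ZAR:
ZAR 25,000.00 ÷ 20.483 = CHF 1,220.52
CHF 1,220.52 × 9.1017 = HKD 11,108.85
HKD 11,108.85 ÷ 0.43297 = ZAR 25,657.31
Profit = ZAR 25,657.31 − ZAR 25,000.00

Profit: ZAR 657.31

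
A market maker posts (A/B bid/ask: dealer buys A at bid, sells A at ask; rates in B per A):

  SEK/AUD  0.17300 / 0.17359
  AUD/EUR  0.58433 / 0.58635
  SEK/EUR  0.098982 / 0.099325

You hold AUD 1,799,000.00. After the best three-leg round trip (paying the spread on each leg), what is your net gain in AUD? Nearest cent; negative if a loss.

Best loop AUD → EUR → SEK → AUD:
AUD 1,799,000.00 × 0.58433 (sell AUD at bid) = EUR 1,051,209.67
EUR 1,051,209.67 ÷ 0.099325 (buy SEK at ask) = SEK 10,583,535.57
SEK 10,583,535.57 × 0.17300 (sell SEK at bid) = AUD 1,830,951.65

Net profit: AUD 31,951.65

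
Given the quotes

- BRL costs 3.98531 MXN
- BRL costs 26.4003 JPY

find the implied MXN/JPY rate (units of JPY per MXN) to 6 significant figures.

1 MXN ÷ 3.98531 = 0.250922 BRL
0.250922 BRL × 26.4003 = 6.6244 JPY

MXN/JPY = 6.62440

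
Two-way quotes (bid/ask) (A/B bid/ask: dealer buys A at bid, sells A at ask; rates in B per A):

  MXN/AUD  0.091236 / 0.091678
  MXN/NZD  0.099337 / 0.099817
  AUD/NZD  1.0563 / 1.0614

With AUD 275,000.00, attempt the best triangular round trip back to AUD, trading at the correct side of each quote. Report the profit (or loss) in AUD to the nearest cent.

Net profit: AUD 5,736.91

Best loop AUD → MXN → NZD → AUD:
AUD 275,000.00 ÷ 0.091678 (buy MXN at ask) = MXN 2,999,629.14
MXN 2,999,629.14 × 0.099337 (sell MXN at bid) = NZD 297,974.16
NZD 297,974.16 ÷ 1.0614 (buy AUD at ask) = AUD 280,736.91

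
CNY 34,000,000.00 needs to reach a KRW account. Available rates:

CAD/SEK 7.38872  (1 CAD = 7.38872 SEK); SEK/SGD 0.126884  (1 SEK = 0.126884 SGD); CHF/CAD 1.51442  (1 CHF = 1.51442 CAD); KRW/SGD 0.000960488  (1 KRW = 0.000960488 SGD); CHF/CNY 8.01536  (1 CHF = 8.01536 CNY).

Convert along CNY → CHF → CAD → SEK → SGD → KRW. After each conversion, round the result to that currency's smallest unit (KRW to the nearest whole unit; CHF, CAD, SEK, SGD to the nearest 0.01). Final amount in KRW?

CNY 34,000,000.00 ÷ 8.01536 = CHF 4,241,855.64
CHF 4,241,855.64 × 1.51442 = CAD 6,423,951.02
CAD 6,423,951.02 × 7.38872 = SEK 47,464,775.38
SEK 47,464,775.38 × 0.126884 = SGD 6,022,520.56
SGD 6,022,520.56 ÷ 0.000960488 = KRW 6,270,271,529

KRW 6,270,271,529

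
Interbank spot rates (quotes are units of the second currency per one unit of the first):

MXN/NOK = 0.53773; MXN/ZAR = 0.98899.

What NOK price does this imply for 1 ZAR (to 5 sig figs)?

ZAR/NOK = 0.54372

1 ZAR ÷ 0.98899 = 1.01113 MXN
1.01113 MXN × 0.53773 = 0.543716 NOK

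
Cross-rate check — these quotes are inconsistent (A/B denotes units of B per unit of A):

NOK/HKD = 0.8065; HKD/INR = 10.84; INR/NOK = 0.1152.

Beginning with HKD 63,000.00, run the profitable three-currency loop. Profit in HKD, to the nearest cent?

Profit: HKD 449.28

Profitable loop is HKD → INR → NOK → HKD:
HKD 63,000.00 × 10.84 = INR 682,920.00
INR 682,920.00 × 0.1152 = NOK 78,672.38
NOK 78,672.38 × 0.8065 = HKD 63,449.28
Profit = HKD 63,449.28 − HKD 63,000.00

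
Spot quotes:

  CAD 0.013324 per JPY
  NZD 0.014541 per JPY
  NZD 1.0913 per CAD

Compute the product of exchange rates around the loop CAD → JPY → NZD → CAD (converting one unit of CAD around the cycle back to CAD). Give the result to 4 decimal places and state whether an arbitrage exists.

Around CAD → JPY → NZD → CAD: 1 ÷ 0.013324 × 0.014541 ÷ 1.0913 = 1.000036
Product ≈ 1 (deviation 0.004%, within rounding noise).

1.0000 (no arbitrage)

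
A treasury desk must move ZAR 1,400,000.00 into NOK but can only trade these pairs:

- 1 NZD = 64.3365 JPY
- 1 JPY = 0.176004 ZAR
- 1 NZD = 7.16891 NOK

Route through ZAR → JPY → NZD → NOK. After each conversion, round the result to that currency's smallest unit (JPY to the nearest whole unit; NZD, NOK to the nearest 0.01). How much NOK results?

ZAR 1,400,000.00 ÷ 0.176004 = JPY 7,954,365
JPY 7,954,365 ÷ 64.3365 = NZD 123,636.89
NZD 123,636.89 × 7.16891 = NOK 886,341.74

NOK 886,341.74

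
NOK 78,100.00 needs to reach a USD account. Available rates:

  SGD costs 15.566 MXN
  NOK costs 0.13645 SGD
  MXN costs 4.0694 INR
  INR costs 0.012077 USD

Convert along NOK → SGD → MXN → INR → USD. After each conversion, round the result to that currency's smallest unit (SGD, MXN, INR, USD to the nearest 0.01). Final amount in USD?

NOK 78,100.00 × 0.13645 = SGD 10,656.74
SGD 10,656.74 × 15.566 = MXN 165,882.81
MXN 165,882.81 × 4.0694 = INR 675,043.51
INR 675,043.51 × 0.012077 = USD 8,152.50

USD 8,152.50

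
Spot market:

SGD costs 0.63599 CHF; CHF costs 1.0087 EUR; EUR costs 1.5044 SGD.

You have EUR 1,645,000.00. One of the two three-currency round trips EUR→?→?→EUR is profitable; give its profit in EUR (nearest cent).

Profitable loop is EUR → CHF → SGD → EUR:
EUR 1,645,000.00 ÷ 1.0087 = CHF 1,630,811.94
CHF 1,630,811.94 ÷ 0.63599 = SGD 2,564,210.03
SGD 2,564,210.03 ÷ 1.5044 = EUR 1,704,473.56
Profit = EUR 1,704,473.56 − EUR 1,645,000.00

Profit: EUR 59,473.56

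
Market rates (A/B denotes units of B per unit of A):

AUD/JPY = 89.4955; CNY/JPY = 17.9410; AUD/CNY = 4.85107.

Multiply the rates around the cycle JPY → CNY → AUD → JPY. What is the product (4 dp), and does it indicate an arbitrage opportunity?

Around JPY → CNY → AUD → JPY: 1 ÷ 17.9410 ÷ 4.85107 × 89.4955 = 1.028293
Product > 1; profitable direction is JPY → CNY → AUD → JPY.

1.0283 (arbitrage exists)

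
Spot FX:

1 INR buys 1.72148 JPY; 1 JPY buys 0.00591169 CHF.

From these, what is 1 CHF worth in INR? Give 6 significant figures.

1 CHF ÷ 0.00591169 = 169.156 JPY
169.156 JPY ÷ 1.72148 = 98.2622 INR

CHF/INR = 98.2622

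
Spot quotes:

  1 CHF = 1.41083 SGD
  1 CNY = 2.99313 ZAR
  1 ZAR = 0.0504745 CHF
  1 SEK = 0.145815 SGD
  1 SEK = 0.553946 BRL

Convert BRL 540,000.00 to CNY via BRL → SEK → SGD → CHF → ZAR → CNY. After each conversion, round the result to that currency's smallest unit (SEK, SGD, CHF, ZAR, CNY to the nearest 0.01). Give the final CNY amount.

CNY 666,893.13

BRL 540,000.00 ÷ 0.553946 = SEK 974,824.26
SEK 974,824.26 × 0.145815 = SGD 142,144.00
SGD 142,144.00 ÷ 1.41083 = CHF 100,752.04
CHF 100,752.04 ÷ 0.0504745 = ZAR 1,996,097.83
ZAR 1,996,097.83 ÷ 2.99313 = CNY 666,893.13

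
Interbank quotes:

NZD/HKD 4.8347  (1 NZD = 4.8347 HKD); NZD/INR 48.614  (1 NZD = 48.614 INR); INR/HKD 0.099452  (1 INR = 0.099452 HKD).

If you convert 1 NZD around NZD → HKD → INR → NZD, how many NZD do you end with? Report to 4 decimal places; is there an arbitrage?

Around NZD → HKD → INR → NZD: 1 × 4.8347 ÷ 0.099452 ÷ 48.614 = 0.999988
Product ≈ 1 (deviation 0.001%, within rounding noise).

1.0000 (no arbitrage)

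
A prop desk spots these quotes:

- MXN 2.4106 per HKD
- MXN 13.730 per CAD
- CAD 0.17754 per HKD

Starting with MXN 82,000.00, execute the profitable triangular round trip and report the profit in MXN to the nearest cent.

Profitable loop is MXN → HKD → CAD → MXN:
MXN 82,000.00 ÷ 2.4106 = HKD 34,016.43
HKD 34,016.43 × 0.17754 = CAD 6,039.28
CAD 6,039.28 × 13.730 = MXN 82,919.27
Profit = MXN 82,919.27 − MXN 82,000.00

Profit: MXN 919.27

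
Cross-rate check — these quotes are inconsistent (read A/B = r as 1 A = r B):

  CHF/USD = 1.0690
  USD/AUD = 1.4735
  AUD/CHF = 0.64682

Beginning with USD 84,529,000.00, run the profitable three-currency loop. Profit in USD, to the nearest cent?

Profitable loop is USD → AUD → CHF → USD:
USD 84,529,000.00 × 1.4735 = AUD 124,553,481.50
AUD 124,553,481.50 × 0.64682 = CHF 80,563,682.90
CHF 80,563,682.90 × 1.0690 = USD 86,122,577.02
Profit = USD 86,122,577.02 − USD 84,529,000.00

Profit: USD 1,593,577.02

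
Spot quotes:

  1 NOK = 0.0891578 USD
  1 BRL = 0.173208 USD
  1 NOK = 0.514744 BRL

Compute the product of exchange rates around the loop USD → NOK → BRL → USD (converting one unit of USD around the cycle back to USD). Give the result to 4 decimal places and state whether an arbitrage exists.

1.0000 (no arbitrage)

Around USD → NOK → BRL → USD: 1 ÷ 0.0891578 × 0.514744 × 0.173208 = 1.000000
Product ≈ 1 (deviation 0.000%, within rounding noise).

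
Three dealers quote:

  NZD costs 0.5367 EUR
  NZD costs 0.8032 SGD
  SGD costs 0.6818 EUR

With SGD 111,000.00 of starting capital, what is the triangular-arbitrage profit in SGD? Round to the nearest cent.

Profitable loop is SGD → EUR → NZD → SGD:
SGD 111,000.00 × 0.6818 = EUR 75,679.80
EUR 75,679.80 ÷ 0.5367 = NZD 141,009.50
NZD 141,009.50 × 0.8032 = SGD 113,258.83
Profit = SGD 113,258.83 − SGD 111,000.00

Profit: SGD 2,258.83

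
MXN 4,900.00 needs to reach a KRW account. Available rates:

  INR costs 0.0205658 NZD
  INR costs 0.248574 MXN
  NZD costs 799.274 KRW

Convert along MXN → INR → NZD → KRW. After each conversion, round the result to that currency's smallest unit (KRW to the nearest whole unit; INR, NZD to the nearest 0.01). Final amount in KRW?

KRW 324,026

MXN 4,900.00 ÷ 0.248574 = INR 19,712.44
INR 19,712.44 × 0.0205658 = NZD 405.40
NZD 405.40 × 799.274 = KRW 324,026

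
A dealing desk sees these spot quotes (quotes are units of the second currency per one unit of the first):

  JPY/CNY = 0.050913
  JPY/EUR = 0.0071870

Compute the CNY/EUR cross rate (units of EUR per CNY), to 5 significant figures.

CNY/EUR = 0.14116

1 CNY ÷ 0.050913 = 19.6413 JPY
19.6413 JPY × 0.0071870 = 0.141162 EUR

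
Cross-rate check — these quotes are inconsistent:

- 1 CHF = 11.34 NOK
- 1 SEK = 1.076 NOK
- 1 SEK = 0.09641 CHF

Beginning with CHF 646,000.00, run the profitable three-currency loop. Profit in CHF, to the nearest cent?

Profit: CHF 10,380.07

Profitable loop is CHF → NOK → SEK → CHF:
CHF 646,000.00 × 11.34 = NOK 7,325,640.00
NOK 7,325,640.00 ÷ 1.076 = SEK 6,808,215.61
SEK 6,808,215.61 × 0.09641 = CHF 656,380.07
Profit = CHF 656,380.07 − CHF 646,000.00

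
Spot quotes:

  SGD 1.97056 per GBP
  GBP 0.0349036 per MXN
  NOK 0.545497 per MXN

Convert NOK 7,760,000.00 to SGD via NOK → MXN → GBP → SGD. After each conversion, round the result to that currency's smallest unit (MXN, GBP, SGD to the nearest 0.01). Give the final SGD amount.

SGD 978,428.84

NOK 7,760,000.00 ÷ 0.545497 = MXN 14,225,559.44
MXN 14,225,559.44 × 0.0349036 = GBP 496,523.24
GBP 496,523.24 × 1.97056 = SGD 978,428.84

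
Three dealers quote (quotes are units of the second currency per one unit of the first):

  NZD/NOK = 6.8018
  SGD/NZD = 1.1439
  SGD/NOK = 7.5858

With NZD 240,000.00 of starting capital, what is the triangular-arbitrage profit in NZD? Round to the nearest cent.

Profit: NZD 6,162.43

Profitable loop is NZD → NOK → SGD → NZD:
NZD 240,000.00 × 6.8018 = NOK 1,632,432.00
NOK 1,632,432.00 ÷ 7.5858 = SGD 215,195.76
SGD 215,195.76 × 1.1439 = NZD 246,162.43
Profit = NZD 246,162.43 − NZD 240,000.00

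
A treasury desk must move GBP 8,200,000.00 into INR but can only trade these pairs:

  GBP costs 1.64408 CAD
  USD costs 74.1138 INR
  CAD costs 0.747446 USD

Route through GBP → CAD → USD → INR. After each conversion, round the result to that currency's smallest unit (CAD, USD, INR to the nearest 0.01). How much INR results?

GBP 8,200,000.00 × 1.64408 = CAD 13,481,456.00
CAD 13,481,456.00 × 0.747446 = USD 10,076,660.36
USD 10,076,660.36 × 74.1138 = INR 746,819,590.59

INR 746,819,590.59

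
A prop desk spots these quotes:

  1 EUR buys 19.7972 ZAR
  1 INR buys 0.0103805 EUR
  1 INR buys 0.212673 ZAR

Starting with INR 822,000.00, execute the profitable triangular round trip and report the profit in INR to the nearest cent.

Profitable loop is INR → ZAR → EUR → INR:
INR 822,000.00 × 0.212673 = ZAR 174,817.21
ZAR 174,817.21 ÷ 19.7972 = EUR 8,830.40
EUR 8,830.40 ÷ 0.0103805 = INR 850,671.99
Profit = INR 850,671.99 − INR 822,000.00

Profit: INR 28,671.99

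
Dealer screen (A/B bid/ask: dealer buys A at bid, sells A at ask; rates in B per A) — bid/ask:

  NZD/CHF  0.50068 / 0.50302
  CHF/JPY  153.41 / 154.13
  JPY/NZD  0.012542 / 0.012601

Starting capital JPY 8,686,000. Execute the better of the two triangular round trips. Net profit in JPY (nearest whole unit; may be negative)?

Net profit: JPY 204,832

Best loop JPY → CHF → NZD → JPY:
JPY 8,686,000 ÷ 154.13 (buy CHF at ask) = CHF 56,355.02
CHF 56,355.02 ÷ 0.50302 (buy NZD at ask) = NZD 112,033.37
NZD 112,033.37 ÷ 0.012601 (buy JPY at ask) = JPY 8,890,832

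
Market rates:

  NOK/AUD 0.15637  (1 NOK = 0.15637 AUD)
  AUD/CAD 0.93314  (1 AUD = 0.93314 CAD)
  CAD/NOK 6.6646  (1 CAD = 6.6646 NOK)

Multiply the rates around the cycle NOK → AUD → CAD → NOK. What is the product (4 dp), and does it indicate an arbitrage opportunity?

0.9725 (arbitrage exists)

Around NOK → AUD → CAD → NOK: 1 × 0.15637 × 0.93314 × 6.6646 = 0.972466
Product < 1; profitable direction is NOK → CAD → AUD → NOK.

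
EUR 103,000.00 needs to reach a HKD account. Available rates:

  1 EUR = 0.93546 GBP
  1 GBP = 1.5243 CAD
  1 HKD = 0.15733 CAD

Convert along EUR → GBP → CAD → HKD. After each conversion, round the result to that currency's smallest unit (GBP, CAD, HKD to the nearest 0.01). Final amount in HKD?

EUR 103,000.00 × 0.93546 = GBP 96,352.38
GBP 96,352.38 × 1.5243 = CAD 146,869.93
CAD 146,869.93 ÷ 0.15733 = HKD 933,515.10

HKD 933,515.10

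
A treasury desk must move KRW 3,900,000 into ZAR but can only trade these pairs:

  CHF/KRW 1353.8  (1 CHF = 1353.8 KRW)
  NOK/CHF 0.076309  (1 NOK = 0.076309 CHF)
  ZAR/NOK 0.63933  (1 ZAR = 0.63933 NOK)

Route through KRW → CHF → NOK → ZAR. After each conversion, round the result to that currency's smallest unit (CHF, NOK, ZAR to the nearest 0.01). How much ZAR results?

KRW 3,900,000 ÷ 1353.8 = CHF 2,880.78
CHF 2,880.78 ÷ 0.076309 = NOK 37,751.51
NOK 37,751.51 ÷ 0.63933 = ZAR 59,048.55

ZAR 59,048.55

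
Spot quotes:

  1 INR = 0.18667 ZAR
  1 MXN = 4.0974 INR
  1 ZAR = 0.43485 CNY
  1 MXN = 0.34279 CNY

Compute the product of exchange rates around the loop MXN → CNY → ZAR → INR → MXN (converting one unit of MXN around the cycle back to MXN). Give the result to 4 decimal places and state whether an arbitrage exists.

1.0306 (arbitrage exists)

Around MXN → CNY → ZAR → INR → MXN: 1 × 0.34279 ÷ 0.43485 ÷ 0.18667 ÷ 4.0974 = 1.030637
Product > 1; profitable direction is MXN → CNY → ZAR → INR → MXN.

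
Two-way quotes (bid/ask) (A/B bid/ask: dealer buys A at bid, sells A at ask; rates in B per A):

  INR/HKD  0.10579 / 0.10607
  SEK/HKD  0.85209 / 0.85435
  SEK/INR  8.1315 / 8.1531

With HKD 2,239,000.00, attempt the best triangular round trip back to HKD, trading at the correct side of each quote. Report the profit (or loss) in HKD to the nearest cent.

Net profit: HKD 15,413.38

Best loop HKD → SEK → INR → HKD:
HKD 2,239,000.00 ÷ 0.85435 (buy SEK at ask) = SEK 2,620,705.80
SEK 2,620,705.80 × 8.1315 (sell SEK at bid) = INR 21,310,269.21
INR 21,310,269.21 × 0.10579 (sell INR at bid) = HKD 2,254,413.38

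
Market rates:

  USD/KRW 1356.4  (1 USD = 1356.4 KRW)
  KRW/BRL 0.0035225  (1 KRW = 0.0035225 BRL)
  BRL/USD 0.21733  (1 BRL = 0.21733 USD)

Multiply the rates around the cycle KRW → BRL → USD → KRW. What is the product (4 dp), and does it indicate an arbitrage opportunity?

Around KRW → BRL → USD → KRW: 1 × 0.0035225 × 0.21733 × 1356.4 = 1.038385
Product > 1; profitable direction is KRW → BRL → USD → KRW.

1.0384 (arbitrage exists)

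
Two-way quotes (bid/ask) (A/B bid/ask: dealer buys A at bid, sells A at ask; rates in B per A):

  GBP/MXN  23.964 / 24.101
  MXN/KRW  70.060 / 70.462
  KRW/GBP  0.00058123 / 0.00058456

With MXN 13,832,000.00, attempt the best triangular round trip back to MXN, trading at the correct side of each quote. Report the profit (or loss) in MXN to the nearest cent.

Best loop MXN → GBP → KRW → MXN:
MXN 13,832,000.00 ÷ 24.101 (buy GBP at ask) = GBP 573,918.09
GBP 573,918.09 ÷ 0.00058456 (buy KRW at ask) = KRW 981,795,016
KRW 981,795,016 ÷ 70.462 (buy MXN at ask) = MXN 13,933,680.80

Net profit: MXN 101,680.80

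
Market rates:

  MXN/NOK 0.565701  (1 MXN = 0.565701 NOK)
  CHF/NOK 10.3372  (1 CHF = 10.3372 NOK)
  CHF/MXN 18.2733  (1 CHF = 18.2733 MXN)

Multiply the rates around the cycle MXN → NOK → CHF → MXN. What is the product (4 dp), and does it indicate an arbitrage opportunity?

1.0000 (no arbitrage)

Around MXN → NOK → CHF → MXN: 1 × 0.565701 ÷ 10.3372 × 18.2733 = 1.000002
Product ≈ 1 (deviation 0.000%, within rounding noise).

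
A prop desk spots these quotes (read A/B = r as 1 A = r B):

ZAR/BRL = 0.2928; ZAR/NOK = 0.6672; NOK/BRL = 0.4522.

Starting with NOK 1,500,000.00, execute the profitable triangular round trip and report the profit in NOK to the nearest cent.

Profit: NOK 45,634.43

Profitable loop is NOK → BRL → ZAR → NOK:
NOK 1,500,000.00 × 0.4522 = BRL 678,300.00
BRL 678,300.00 ÷ 0.2928 = ZAR 2,316,598.36
ZAR 2,316,598.36 × 0.6672 = NOK 1,545,634.43
Profit = NOK 1,545,634.43 − NOK 1,500,000.00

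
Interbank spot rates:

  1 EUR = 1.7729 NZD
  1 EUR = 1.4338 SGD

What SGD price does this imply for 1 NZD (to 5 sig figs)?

1 NZD ÷ 1.7729 = 0.564048 EUR
0.564048 EUR × 1.4338 = 0.808731 SGD

NZD/SGD = 0.80873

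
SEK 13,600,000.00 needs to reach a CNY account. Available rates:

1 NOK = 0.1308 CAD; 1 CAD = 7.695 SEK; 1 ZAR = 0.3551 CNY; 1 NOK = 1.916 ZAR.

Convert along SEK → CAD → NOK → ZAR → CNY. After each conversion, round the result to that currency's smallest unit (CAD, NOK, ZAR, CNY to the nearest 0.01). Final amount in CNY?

SEK 13,600,000.00 ÷ 7.695 = CAD 1,767,381.42
CAD 1,767,381.42 ÷ 0.1308 = NOK 13,512,090.37
NOK 13,512,090.37 × 1.916 = ZAR 25,889,165.15
ZAR 25,889,165.15 × 0.3551 = CNY 9,193,242.54

CNY 9,193,242.54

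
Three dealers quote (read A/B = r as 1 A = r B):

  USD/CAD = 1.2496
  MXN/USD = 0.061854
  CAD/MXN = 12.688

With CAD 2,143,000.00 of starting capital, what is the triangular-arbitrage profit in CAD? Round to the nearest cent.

Profitable loop is CAD → USD → MXN → CAD:
CAD 2,143,000.00 ÷ 1.2496 = USD 1,714,948.78
USD 1,714,948.78 ÷ 0.061854 = MXN 27,725,753.93
MXN 27,725,753.93 ÷ 12.688 = CAD 2,185,194.98
Profit = CAD 2,185,194.98 − CAD 2,143,000.00

Profit: CAD 42,194.98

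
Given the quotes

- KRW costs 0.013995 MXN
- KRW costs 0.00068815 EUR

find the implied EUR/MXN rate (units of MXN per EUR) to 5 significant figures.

EUR/MXN = 20.337

1 EUR ÷ 0.00068815 = 1453.17 KRW
1453.17 KRW × 0.013995 = 20.3371 MXN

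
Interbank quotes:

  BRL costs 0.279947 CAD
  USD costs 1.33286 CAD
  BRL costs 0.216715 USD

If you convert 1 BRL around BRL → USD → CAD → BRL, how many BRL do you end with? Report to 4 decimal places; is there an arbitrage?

Around BRL → USD → CAD → BRL: 1 × 0.216715 × 1.33286 ÷ 0.279947 = 1.031805
Product > 1; profitable direction is BRL → USD → CAD → BRL.

1.0318 (arbitrage exists)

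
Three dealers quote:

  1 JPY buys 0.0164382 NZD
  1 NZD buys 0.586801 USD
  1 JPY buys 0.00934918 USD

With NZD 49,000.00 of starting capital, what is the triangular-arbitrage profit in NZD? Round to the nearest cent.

Profitable loop is NZD → USD → JPY → NZD:
NZD 49,000.00 × 0.586801 = USD 28,753.25
USD 28,753.25 ÷ 0.00934918 = JPY 3,075,484
JPY 3,075,484 × 0.0164382 = NZD 50,555.41
Profit = NZD 50,555.41 − NZD 49,000.00

Profit: NZD 1,555.41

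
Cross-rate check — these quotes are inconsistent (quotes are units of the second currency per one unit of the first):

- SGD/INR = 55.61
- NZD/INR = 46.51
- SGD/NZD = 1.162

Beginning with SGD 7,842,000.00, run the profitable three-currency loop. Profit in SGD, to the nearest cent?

Profitable loop is SGD → INR → NZD → SGD:
SGD 7,842,000.00 × 55.61 = INR 436,093,620.00
INR 436,093,620.00 ÷ 46.51 = NZD 9,376,341.00
NZD 9,376,341.00 ÷ 1.162 = SGD 8,069,140.28
Profit = SGD 8,069,140.28 − SGD 7,842,000.00

Profit: SGD 227,140.28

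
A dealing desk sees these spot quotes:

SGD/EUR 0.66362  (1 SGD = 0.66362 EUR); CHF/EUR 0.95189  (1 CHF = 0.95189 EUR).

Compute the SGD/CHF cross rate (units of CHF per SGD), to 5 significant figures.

SGD/CHF = 0.69716

1 SGD × 0.66362 = 0.66362 EUR
0.66362 EUR ÷ 0.95189 = 0.69716 CHF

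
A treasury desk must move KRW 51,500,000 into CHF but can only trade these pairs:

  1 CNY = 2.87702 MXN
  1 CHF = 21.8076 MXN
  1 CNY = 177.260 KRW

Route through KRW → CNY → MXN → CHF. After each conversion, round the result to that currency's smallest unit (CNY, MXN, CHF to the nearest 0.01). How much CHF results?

KRW 51,500,000 ÷ 177.260 = CNY 290,533.68
CNY 290,533.68 × 2.87702 = MXN 835,871.21
MXN 835,871.21 ÷ 21.8076 = CHF 38,329.35

CHF 38,329.35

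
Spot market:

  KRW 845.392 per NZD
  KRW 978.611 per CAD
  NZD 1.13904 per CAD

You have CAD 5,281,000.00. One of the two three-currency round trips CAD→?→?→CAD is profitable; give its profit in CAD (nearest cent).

Profitable loop is CAD → KRW → NZD → CAD:
CAD 5,281,000.00 × 978.611 = KRW 5,168,044,691
KRW 5,168,044,691 ÷ 845.392 = NZD 6,113,193.28
NZD 6,113,193.28 ÷ 1.13904 = CAD 5,366,969.80
Profit = CAD 5,366,969.80 − CAD 5,281,000.00

Profit: CAD 85,969.80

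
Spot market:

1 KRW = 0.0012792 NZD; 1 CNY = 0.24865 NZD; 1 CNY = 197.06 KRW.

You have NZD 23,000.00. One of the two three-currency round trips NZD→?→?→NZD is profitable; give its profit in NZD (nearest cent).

Profitable loop is NZD → CNY → KRW → NZD:
NZD 23,000.00 ÷ 0.24865 = CNY 92,499.50
CNY 92,499.50 × 197.06 = KRW 18,227,951
KRW 18,227,951 × 0.0012792 = NZD 23,317.19
Profit = NZD 23,317.19 − NZD 23,000.00

Profit: NZD 317.19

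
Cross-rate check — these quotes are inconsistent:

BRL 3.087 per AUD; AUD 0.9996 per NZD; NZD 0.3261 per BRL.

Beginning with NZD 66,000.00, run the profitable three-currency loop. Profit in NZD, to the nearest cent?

Profit: NZD 413.69

Profitable loop is NZD → AUD → BRL → NZD:
NZD 66,000.00 × 0.9996 = AUD 65,973.60
AUD 65,973.60 × 3.087 = BRL 203,660.50
BRL 203,660.50 × 0.3261 = NZD 66,413.69
Profit = NZD 66,413.69 − NZD 66,000.00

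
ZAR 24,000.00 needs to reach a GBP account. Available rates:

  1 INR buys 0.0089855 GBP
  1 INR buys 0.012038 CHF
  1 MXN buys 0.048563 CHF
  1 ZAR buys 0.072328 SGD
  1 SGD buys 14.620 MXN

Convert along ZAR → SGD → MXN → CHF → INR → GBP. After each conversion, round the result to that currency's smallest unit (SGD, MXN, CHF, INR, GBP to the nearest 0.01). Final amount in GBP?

GBP 919.94

ZAR 24,000.00 × 0.072328 = SGD 1,735.87
SGD 1,735.87 × 14.620 = MXN 25,378.42
MXN 25,378.42 × 0.048563 = CHF 1,232.45
CHF 1,232.45 ÷ 0.012038 = INR 102,379.96
INR 102,379.96 × 0.0089855 = GBP 919.94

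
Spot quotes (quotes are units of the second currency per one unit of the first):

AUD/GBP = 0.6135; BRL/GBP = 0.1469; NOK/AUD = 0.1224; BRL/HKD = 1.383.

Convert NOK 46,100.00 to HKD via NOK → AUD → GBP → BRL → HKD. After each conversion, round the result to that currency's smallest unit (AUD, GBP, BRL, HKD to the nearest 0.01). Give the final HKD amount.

NOK 46,100.00 × 0.1224 = AUD 5,642.64
AUD 5,642.64 × 0.6135 = GBP 3,461.76
GBP 3,461.76 ÷ 0.1469 = BRL 23,565.42
BRL 23,565.42 × 1.383 = HKD 32,590.98

HKD 32,590.98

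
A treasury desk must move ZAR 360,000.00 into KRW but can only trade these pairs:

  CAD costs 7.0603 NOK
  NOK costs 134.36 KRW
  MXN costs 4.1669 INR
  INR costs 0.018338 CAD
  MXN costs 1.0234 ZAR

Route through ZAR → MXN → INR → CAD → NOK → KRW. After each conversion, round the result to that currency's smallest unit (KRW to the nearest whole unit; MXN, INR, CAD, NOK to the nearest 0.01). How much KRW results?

KRW 25,498,540

ZAR 360,000.00 ÷ 1.0234 = MXN 351,768.61
MXN 351,768.61 × 4.1669 = INR 1,465,784.62
INR 1,465,784.62 × 0.018338 = CAD 26,879.56
CAD 26,879.56 × 7.0603 = NOK 189,777.76
NOK 189,777.76 × 134.36 = KRW 25,498,540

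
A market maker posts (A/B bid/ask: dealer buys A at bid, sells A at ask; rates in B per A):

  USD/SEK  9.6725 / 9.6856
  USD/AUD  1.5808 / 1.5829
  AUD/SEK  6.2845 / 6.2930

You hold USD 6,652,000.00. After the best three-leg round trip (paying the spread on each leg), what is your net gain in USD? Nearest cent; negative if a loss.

Net profit: USD 170,968.54

Best loop USD → AUD → SEK → USD:
USD 6,652,000.00 × 1.5808 (sell USD at bid) = AUD 10,515,481.60
AUD 10,515,481.60 × 6.2845 (sell AUD at bid) = SEK 66,084,544.12
SEK 66,084,544.12 ÷ 9.6856 (buy USD at ask) = USD 6,822,968.54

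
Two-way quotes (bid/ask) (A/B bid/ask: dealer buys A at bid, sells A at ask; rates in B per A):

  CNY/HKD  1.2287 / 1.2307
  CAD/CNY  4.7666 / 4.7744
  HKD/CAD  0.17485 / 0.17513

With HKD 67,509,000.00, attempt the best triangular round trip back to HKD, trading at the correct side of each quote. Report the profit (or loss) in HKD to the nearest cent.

Best loop HKD → CAD → CNY → HKD:
HKD 67,509,000.00 × 0.17485 (sell HKD at bid) = CAD 11,803,948.65
CAD 11,803,948.65 × 4.7666 (sell CAD at bid) = CNY 56,264,701.64
CNY 56,264,701.64 × 1.2287 (sell CNY at bid) = HKD 69,132,438.90

Net profit: HKD 1,623,438.90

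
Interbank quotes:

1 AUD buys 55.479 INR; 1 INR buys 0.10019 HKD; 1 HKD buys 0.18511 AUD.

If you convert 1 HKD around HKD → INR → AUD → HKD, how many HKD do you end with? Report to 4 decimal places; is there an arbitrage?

0.9719 (arbitrage exists)

Around HKD → INR → AUD → HKD: 1 ÷ 0.10019 ÷ 55.479 ÷ 0.18511 = 0.971890
Product < 1; profitable direction is HKD → AUD → INR → HKD.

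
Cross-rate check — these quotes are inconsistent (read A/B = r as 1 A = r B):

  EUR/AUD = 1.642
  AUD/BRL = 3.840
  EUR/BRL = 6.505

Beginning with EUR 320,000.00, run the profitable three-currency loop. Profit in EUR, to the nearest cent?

Profit: EUR 10,136.01

Profitable loop is EUR → BRL → AUD → EUR:
EUR 320,000.00 × 6.505 = BRL 2,081,600.00
BRL 2,081,600.00 ÷ 3.840 = AUD 542,083.33
AUD 542,083.33 ÷ 1.642 = EUR 330,136.01
Profit = EUR 330,136.01 − EUR 320,000.00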